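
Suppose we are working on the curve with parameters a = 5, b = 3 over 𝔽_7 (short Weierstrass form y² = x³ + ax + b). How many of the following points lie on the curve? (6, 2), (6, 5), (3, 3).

2

(6, 2): 2² ≡ 4, rhs ≡ 4 → on.
(6, 5): 5² ≡ 4, rhs ≡ 4 → on.
(3, 3): 3² ≡ 2, rhs ≡ 3 → off.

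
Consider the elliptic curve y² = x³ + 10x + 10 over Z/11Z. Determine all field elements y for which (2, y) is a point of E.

x³ + 10x + 10 = 38 ≡ 5 (mod 11).
Square roots of 5 mod 11: 4 and 7 (since 4² = 16 ≡ 5).

4, 7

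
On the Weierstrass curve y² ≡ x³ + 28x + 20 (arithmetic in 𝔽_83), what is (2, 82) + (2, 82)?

(64, 79)

tangent at (2, 82): λ = (3·2² + 28)/(2·82) ≡ 40/81. 81⁻¹ ≡ 41 (mod 83), so λ ≡ 40·41 ≡ 63.
  x = λ² - 2 - 2 = 3969 - 4 ≡ 64; y = λ·(2 - 64) - 82 ≡ 79. → (64, 79)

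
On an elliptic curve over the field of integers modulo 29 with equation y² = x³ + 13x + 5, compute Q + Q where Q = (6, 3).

(4, 18)

tangent at (6, 3): λ = (3·6² + 13)/(2·3) ≡ 5/6. 6⁻¹ ≡ 5 (mod 29), so λ ≡ 5·5 ≡ 25.
  x = λ² - 6 - 6 = 625 - 12 ≡ 4; y = λ·(6 - 4) - 3 ≡ 18. → (4, 18)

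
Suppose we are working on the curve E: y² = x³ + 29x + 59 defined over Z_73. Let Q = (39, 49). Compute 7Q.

Double-and-add on 7 = (111)₂. Start with Q = (39, 49) for the leading 1-bit.
double: tangent at (39, 49): λ = (3·39² + 29)/(2·49) ≡ 66/25. 25⁻¹ ≡ 38 (mod 73), so λ ≡ 66·38 ≡ 26.
  x = λ² - 39 - 39 = 676 - 78 ≡ 14; y = λ·(39 - 14) - 49 ≡ 17. → (14, 17)
add Q: (14, 17) + (39, 49). λ = (49 - 17)/(39 - 14) ≡ 32/25 mod 73. 25⁻¹ ≡ 38 (mod 73) since 25·38 = 950 ≡ 1, so λ ≡ 48.
  x = λ² - 14 - 39 = 2304 - 53 ≡ 61; y = λ·(14 - 61) - 17 ≡ 63. → (61, 63)
double: tangent at (61, 63): λ = (3·61² + 29)/(2·63) ≡ 23/53. 53⁻¹ ≡ 62 (mod 73), so λ ≡ 23·62 ≡ 39.
  x = λ² - 61 - 61 = 1521 - 122 ≡ 12; y = λ·(61 - 12) - 63 ≡ 23. → (12, 23)
add Q: (12, 23) + (39, 49). λ = (49 - 23)/(39 - 12) ≡ 26/27 mod 73. 27⁻¹ ≡ 46 (mod 73), so λ ≡ 28.
  x = λ² - 12 - 39 = 784 - 51 ≡ 3; y = λ·(12 - 3) - 23 ≡ 10. → (3, 10)

(3, 10)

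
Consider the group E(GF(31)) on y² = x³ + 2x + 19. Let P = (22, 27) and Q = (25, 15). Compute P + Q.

(22, 27) + (25, 15). λ = (15 - 27)/(25 - 22) ≡ 19/3 mod 31. 3⁻¹ ≡ 21 (mod 31), so λ ≡ 27.
  x = λ² - 22 - 25 = 729 - 47 ≡ 0; y = λ·(22 - 0) - 27 ≡ 9. → (0, 9)

(0, 9)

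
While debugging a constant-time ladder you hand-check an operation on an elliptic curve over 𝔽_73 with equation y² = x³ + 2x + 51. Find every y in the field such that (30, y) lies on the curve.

x³ + 2x + 51 = 27111 ≡ 28 (mod 73).
28 is a non-residue mod 73; no y exists.

none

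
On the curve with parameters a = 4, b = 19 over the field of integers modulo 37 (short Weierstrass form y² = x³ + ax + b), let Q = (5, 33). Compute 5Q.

Repeated addition: build up to 5Q.
2Q: tangent at (5, 33): λ = (3·5² + 4)/(2·33) ≡ 5/29. 29⁻¹ ≡ 23 (mod 37) since 29·23 = 667 ≡ 1, so λ ≡ 5·23 ≡ 4.
  x = λ² - 5 - 5 = 16 - 10 ≡ 6; y = λ·(5 - 6) - 33 ≡ 0. → (6, 0)
3Q: (6, 0) + (5, 33). λ = (33 - 0)/(5 - 6) ≡ 33/36 mod 37. 36⁻¹ ≡ 36 (mod 37) since 36·36 = 1296 ≡ 1, so λ ≡ 4.
  x = λ² - 6 - 5 = 16 - 11 ≡ 5; y = λ·(6 - 5) - 0 ≡ 4. → (5, 4)
4Q: (5, 4) + (5, 33): same x and y₁ ≡ -y₂, so the sum is O.
5Q: O + (5, 33) = (5, 33) (identity).

(5, 33)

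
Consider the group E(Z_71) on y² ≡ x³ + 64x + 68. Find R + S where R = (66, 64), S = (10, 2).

(66, 64) + (10, 2). λ = (2 - 64)/(10 - 66) ≡ 9/15 mod 71. 15⁻¹ ≡ 19 (mod 71), so λ ≡ 29.
  x = λ² - 66 - 10 = 841 - 76 ≡ 55; y = λ·(66 - 55) - 64 ≡ 42. → (55, 42)

(55, 42)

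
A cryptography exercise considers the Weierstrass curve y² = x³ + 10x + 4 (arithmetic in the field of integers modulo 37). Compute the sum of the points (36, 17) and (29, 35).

(36, 17) + (29, 35). λ = (35 - 17)/(29 - 36) ≡ 18/30 mod 37. 30⁻¹ ≡ 21 (mod 37), so λ ≡ 8.
  x = λ² - 36 - 29 = 64 - 65 ≡ 36; y = λ·(36 - 36) - 17 ≡ 20. → (36, 20)

(36, 20)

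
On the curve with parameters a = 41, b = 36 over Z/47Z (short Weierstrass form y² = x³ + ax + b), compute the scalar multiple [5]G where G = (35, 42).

Double-and-add on 5 = (101)₂. Start with G = (35, 42) for the leading 1-bit.
double: tangent at (35, 42): λ = (3·35² + 41)/(2·42) ≡ 3/37. 37⁻¹ ≡ 14 (mod 47) since 37·14 = 518 ≡ 1, so λ ≡ 3·14 ≡ 42.
  x = λ² - 35 - 35 = 1764 - 70 ≡ 2; y = λ·(35 - 2) - 42 ≡ 28. → (2, 28)
double: tangent at (2, 28): λ = (3·2² + 41)/(2·28) ≡ 6/9. 9⁻¹ ≡ 21 (mod 47), so λ ≡ 6·21 ≡ 32.
  x = λ² - 2 - 2 = 1024 - 4 ≡ 33; y = λ·(2 - 33) - 28 ≡ 14. → (33, 14)
add G: (33, 14) + (35, 42). λ = (42 - 14)/(35 - 33) ≡ 28/2 mod 47. 2⁻¹ ≡ 24 (mod 47), so λ ≡ 14.
  x = λ² - 33 - 35 = 196 - 68 ≡ 34; y = λ·(33 - 34) - 14 ≡ 19. → (34, 19)

(34, 19)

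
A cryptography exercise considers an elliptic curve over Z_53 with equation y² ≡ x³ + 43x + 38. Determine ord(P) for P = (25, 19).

4

2P: tangent at (25, 19): λ = (3·25² + 43)/(2·19) ≡ 10/38. 38⁻¹ ≡ 7 (mod 53), so λ ≡ 10·7 ≡ 17.
  x = λ² - 25 - 25 = 289 - 50 ≡ 27; y = λ·(25 - 27) - 19 ≡ 0. → (27, 0)
3P: (27, 0) + (25, 19). λ = (19 - 0)/(25 - 27) ≡ 19/51 mod 53. 51⁻¹ ≡ 26 (mod 53) since 51·26 = 1326 ≡ 1, so λ ≡ 17.
  x = λ² - 27 - 25 = 289 - 52 ≡ 25; y = λ·(27 - 25) - 0 ≡ 34. → (25, 34)
4P: (25, 34) + (25, 19): same x and y₁ ≡ -y₂, so the sum is the point at infinity.
4P = the point at infinity, so the order is 4.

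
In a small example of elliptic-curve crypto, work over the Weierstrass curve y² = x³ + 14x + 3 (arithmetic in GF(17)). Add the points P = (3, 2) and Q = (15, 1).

(3, 2) + (15, 1). λ = (1 - 2)/(15 - 3) ≡ 16/12 mod 17. 12⁻¹ ≡ 10 (mod 17), so λ ≡ 7.
  x = λ² - 3 - 15 = 49 - 18 ≡ 14; y = λ·(3 - 14) - 2 ≡ 6. → (14, 6)

(14, 6)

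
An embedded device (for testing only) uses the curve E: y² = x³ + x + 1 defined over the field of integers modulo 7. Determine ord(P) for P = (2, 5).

2P: tangent at (2, 5): λ = (3·2² + 1)/(2·5) ≡ 6/3. 3⁻¹ ≡ 5 (mod 7) since 3·5 = 15 ≡ 1, so λ ≡ 6·5 ≡ 2.
  x = λ² - 2 - 2 = 4 - 4 ≡ 0; y = λ·(2 - 0) - 5 ≡ 6. → (0, 6)
3P: (0, 6) + (2, 5). λ = (5 - 6)/(2 - 0) ≡ 6/2 mod 7. 2⁻¹ ≡ 4 (mod 7) since 2·4 = 8 ≡ 1, so λ ≡ 3.
  x = λ² - 0 - 2 = 9 - 2 ≡ 0; y = λ·(0 - 0) - 6 ≡ 1. → (0, 1)
4P: (0, 1) + (2, 5). λ = (5 - 1)/(2 - 0) ≡ 4/2 mod 7. 2⁻¹ ≡ 4 (mod 7), so λ ≡ 2.
  x = λ² - 0 - 2 = 4 - 2 ≡ 2; y = λ·(0 - 2) - 1 ≡ 2. → (2, 2)
5P: (2, 2) + (2, 5): same x and y₁ ≡ -y₂, so the sum is O.
5P = O, so the order is 5.

5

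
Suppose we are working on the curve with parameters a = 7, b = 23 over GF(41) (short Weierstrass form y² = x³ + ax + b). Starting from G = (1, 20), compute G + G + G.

(14, 35)

Repeated addition: build up to 3G.
2G: tangent at (1, 20): λ = (3·1² + 7)/(2·20) ≡ 10/40. 40⁻¹ ≡ 40 (mod 41) since 40·40 = 1600 ≡ 1, so λ ≡ 10·40 ≡ 31.
  x = λ² - 1 - 1 = 961 - 2 ≡ 16; y = λ·(1 - 16) - 20 ≡ 7. → (16, 7)
3G: (16, 7) + (1, 20). λ = (20 - 7)/(1 - 16) ≡ 13/26 mod 41. 26⁻¹ ≡ 30 (mod 41) since 26·30 = 780 ≡ 1, so λ ≡ 21.
  x = λ² - 16 - 1 = 441 - 17 ≡ 14; y = λ·(16 - 14) - 7 ≡ 35. → (14, 35)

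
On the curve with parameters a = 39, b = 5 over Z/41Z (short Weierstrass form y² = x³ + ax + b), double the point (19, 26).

tangent at (19, 26): λ = (3·19² + 39)/(2·26) ≡ 15/11. 11⁻¹ ≡ 15 (mod 41), so λ ≡ 15·15 ≡ 20.
  x = λ² - 19 - 19 = 400 - 38 ≡ 34; y = λ·(19 - 34) - 26 ≡ 2. → (34, 2)

(34, 2)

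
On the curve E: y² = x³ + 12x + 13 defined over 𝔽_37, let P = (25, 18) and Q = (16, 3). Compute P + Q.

(25, 18) + (16, 3). λ = (3 - 18)/(16 - 25) ≡ 22/28 mod 37. 28⁻¹ ≡ 4 (mod 37), so λ ≡ 14.
  x = λ² - 25 - 16 = 196 - 41 ≡ 7; y = λ·(25 - 7) - 18 ≡ 12. → (7, 12)

(7, 12)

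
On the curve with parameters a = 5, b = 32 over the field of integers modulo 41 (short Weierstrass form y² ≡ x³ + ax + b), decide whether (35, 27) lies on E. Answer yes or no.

y² = 27² ≡ 32; x³ + 5x + 32 = 43082 ≡ 32 (mod 41). 32 = 32.

yes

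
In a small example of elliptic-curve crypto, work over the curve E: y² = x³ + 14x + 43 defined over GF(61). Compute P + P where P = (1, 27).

tangent at (1, 27): λ = (3·1² + 14)/(2·27) ≡ 17/54. 54⁻¹ ≡ 26 (mod 61), so λ ≡ 17·26 ≡ 15.
  x = λ² - 1 - 1 = 225 - 2 ≡ 40; y = λ·(1 - 40) - 27 ≡ 59. → (40, 59)

(40, 59)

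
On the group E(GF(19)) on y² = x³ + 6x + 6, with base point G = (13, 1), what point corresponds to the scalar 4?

(0, 14)

Double-and-add on 4 = (100)₂. Start with G = (13, 1) for the leading 1-bit.
double: tangent at (13, 1): λ = (3·13² + 6)/(2·1) ≡ 0/2. 2⁻¹ ≡ 10 (mod 19) since 2·10 = 20 ≡ 1, so λ ≡ 0·10 ≡ 0.
  x = λ² - 13 - 13 = 0 - 26 ≡ 12; y = λ·(13 - 12) - 1 ≡ 18. → (12, 18)
double: tangent at (12, 18): λ = (3·12² + 6)/(2·18) ≡ 1/17. 17⁻¹ ≡ 9 (mod 19) since 17·9 = 153 ≡ 1, so λ ≡ 1·9 ≡ 9.
  x = λ² - 12 - 12 = 81 - 24 ≡ 0; y = λ·(12 - 0) - 18 ≡ 14. → (0, 14)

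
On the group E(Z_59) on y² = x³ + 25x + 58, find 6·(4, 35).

(26, 17)

Write Q = (4, 35).
Repeated addition: build up to 6Q.
2Q: tangent at (4, 35): λ = (3·4² + 25)/(2·35) ≡ 14/11. 11⁻¹ ≡ 43 (mod 59), so λ ≡ 14·43 ≡ 12.
  x = λ² - 4 - 4 = 144 - 8 ≡ 18; y = λ·(4 - 18) - 35 ≡ 33. → (18, 33)
3Q: (18, 33) + (4, 35). λ = (35 - 33)/(4 - 18) ≡ 2/45 mod 59. 45⁻¹ ≡ 21 (mod 59), so λ ≡ 42.
  x = λ² - 18 - 4 = 1764 - 22 ≡ 31; y = λ·(18 - 31) - 33 ≡ 11. → (31, 11)
4Q: (31, 11) + (4, 35). λ = (35 - 11)/(4 - 31) ≡ 24/32 mod 59. 32⁻¹ ≡ 24 (mod 59), so λ ≡ 45.
  x = λ² - 31 - 4 = 2025 - 35 ≡ 43; y = λ·(31 - 43) - 11 ≡ 39. → (43, 39)
5Q: (43, 39) + (4, 35). λ = (35 - 39)/(4 - 43) ≡ 55/20 mod 59. 20⁻¹ ≡ 3 (mod 59), so λ ≡ 47.
  x = λ² - 43 - 4 = 2209 - 47 ≡ 38; y = λ·(43 - 38) - 39 ≡ 19. → (38, 19)
6Q: (38, 19) + (4, 35). λ = (35 - 19)/(4 - 38) ≡ 16/25 mod 59. 25⁻¹ ≡ 26 (mod 59) since 25·26 = 650 ≡ 1, so λ ≡ 3.
  x = λ² - 38 - 4 = 9 - 42 ≡ 26; y = λ·(38 - 26) - 19 ≡ 17. → (26, 17)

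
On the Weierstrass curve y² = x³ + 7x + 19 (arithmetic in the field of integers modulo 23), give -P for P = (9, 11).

(9, 12)

-(9, 11) = (9, -11 mod 23) = (9, 12).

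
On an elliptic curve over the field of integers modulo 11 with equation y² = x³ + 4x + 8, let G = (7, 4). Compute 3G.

Repeated addition: build up to 3G.
2G: tangent at (7, 4): λ = (3·7² + 4)/(2·4) ≡ 8/8. 8⁻¹ ≡ 7 (mod 11), so λ ≡ 8·7 ≡ 1.
  x = λ² - 7 - 7 = 1 - 14 ≡ 9; y = λ·(7 - 9) - 4 ≡ 5. → (9, 5)
3G: (9, 5) + (7, 4). λ = (4 - 5)/(7 - 9) ≡ 10/9 mod 11. 9⁻¹ ≡ 5 (mod 11) since 9·5 = 45 ≡ 1, so λ ≡ 6.
  x = λ² - 9 - 7 = 36 - 16 ≡ 9; y = λ·(9 - 9) - 5 ≡ 6. → (9, 6)

(9, 6)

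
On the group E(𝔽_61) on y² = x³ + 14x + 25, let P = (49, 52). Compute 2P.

tangent at (49, 52): λ = (3·49² + 14)/(2·52) ≡ 19/43. 43⁻¹ ≡ 44 (mod 61) since 43·44 = 1892 ≡ 1, so λ ≡ 19·44 ≡ 43.
  x = λ² - 49 - 49 = 1849 - 98 ≡ 43; y = λ·(49 - 43) - 52 ≡ 23. → (43, 23)

(43, 23)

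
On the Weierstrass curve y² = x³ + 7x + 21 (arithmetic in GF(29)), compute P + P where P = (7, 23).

(21, 2)

tangent at (7, 23): λ = (3·7² + 7)/(2·23) ≡ 9/17. 17⁻¹ ≡ 12 (mod 29) since 17·12 = 204 ≡ 1, so λ ≡ 9·12 ≡ 21.
  x = λ² - 7 - 7 = 441 - 14 ≡ 21; y = λ·(7 - 21) - 23 ≡ 2. → (21, 2)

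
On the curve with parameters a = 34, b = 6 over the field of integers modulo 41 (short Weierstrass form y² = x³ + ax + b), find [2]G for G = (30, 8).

tangent at (30, 8): λ = (3·30² + 34)/(2·8) ≡ 28/16. 16⁻¹ ≡ 18 (mod 41), so λ ≡ 28·18 ≡ 12.
  x = λ² - 30 - 30 = 144 - 60 ≡ 2; y = λ·(30 - 2) - 8 ≡ 0. → (2, 0)

(2, 0)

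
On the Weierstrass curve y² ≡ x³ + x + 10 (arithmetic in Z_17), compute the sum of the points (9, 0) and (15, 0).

(10, 0)

(9, 0) + (15, 0). λ = (0 - 0)/(15 - 9) ≡ 0/6 mod 17. 6⁻¹ ≡ 3 (mod 17) since 6·3 = 18 ≡ 1, so λ ≡ 0.
  x = λ² - 9 - 15 = 0 - 24 ≡ 10; y = λ·(9 - 10) - 0 ≡ 0. → (10, 0)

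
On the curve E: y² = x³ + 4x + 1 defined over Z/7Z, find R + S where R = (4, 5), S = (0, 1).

(4, 2)

(4, 5) + (0, 1). λ = (1 - 5)/(0 - 4) ≡ 3/3 mod 7. 3⁻¹ ≡ 5 (mod 7) since 3·5 = 15 ≡ 1, so λ ≡ 1.
  x = λ² - 4 - 0 = 1 - 4 ≡ 4; y = λ·(4 - 4) - 5 ≡ 2. → (4, 2)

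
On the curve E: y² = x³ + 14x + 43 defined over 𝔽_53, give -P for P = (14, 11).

-(14, 11) = (14, -11 mod 53) = (14, 42).

(14, 42)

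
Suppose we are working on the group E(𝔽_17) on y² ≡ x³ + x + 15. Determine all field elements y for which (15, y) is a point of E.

x³ + 1x + 15 = 3405 ≡ 5 (mod 17).
5 is a non-residue mod 17; no y exists.

none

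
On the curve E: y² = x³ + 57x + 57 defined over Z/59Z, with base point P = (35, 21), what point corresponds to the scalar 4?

(43, 51)

Repeated addition: build up to 4P.
2P: tangent at (35, 21): λ = (3·35² + 57)/(2·21) ≡ 15/42. 42⁻¹ ≡ 52 (mod 59), so λ ≡ 15·52 ≡ 13.
  x = λ² - 35 - 35 = 169 - 70 ≡ 40; y = λ·(35 - 40) - 21 ≡ 32. → (40, 32)
3P: (40, 32) + (35, 21). λ = (21 - 32)/(35 - 40) ≡ 48/54 mod 59. 54⁻¹ ≡ 47 (mod 59), so λ ≡ 14.
  x = λ² - 40 - 35 = 196 - 75 ≡ 3; y = λ·(40 - 3) - 32 ≡ 14. → (3, 14)
4P: (3, 14) + (35, 21). λ = (21 - 14)/(35 - 3) ≡ 7/32 mod 59. 32⁻¹ ≡ 24 (mod 59) since 32·24 = 768 ≡ 1, so λ ≡ 50.
  x = λ² - 3 - 35 = 2500 - 38 ≡ 43; y = λ·(3 - 43) - 14 ≡ 51. → (43, 51)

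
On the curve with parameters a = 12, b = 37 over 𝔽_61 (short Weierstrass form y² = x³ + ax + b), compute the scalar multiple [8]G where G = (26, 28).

Double-and-add on 8 = (1000)₂. Start with G = (26, 28) for the leading 1-bit.
double: tangent at (26, 28): λ = (3·26² + 12)/(2·28) ≡ 27/56. 56⁻¹ ≡ 12 (mod 61), so λ ≡ 27·12 ≡ 19.
  x = λ² - 26 - 26 = 361 - 52 ≡ 4; y = λ·(26 - 4) - 28 ≡ 24. → (4, 24)
double: tangent at (4, 24): λ = (3·4² + 12)/(2·24) ≡ 60/48. 48⁻¹ ≡ 14 (mod 61), so λ ≡ 60·14 ≡ 47.
  x = λ² - 4 - 4 = 2209 - 8 ≡ 5; y = λ·(4 - 5) - 24 ≡ 51. → (5, 51)
double: tangent at (5, 51): λ = (3·5² + 12)/(2·51) ≡ 26/41. 41⁻¹ ≡ 3 (mod 61) since 41·3 = 123 ≡ 1, so λ ≡ 26·3 ≡ 17.
  x = λ² - 5 - 5 = 289 - 10 ≡ 35; y = λ·(5 - 35) - 51 ≡ 49. → (35, 49)

(35, 49)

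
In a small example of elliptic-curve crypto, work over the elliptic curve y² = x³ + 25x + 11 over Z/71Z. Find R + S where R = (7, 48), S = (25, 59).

(7, 48) + (25, 59). λ = (59 - 48)/(25 - 7) ≡ 11/18 mod 71. 18⁻¹ ≡ 4 (mod 71), so λ ≡ 44.
  x = λ² - 7 - 25 = 1936 - 32 ≡ 58; y = λ·(7 - 58) - 48 ≡ 51. → (58, 51)

(58, 51)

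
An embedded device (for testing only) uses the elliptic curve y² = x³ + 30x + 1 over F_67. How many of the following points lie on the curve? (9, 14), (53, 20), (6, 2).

(9, 14): 14² ≡ 62, rhs ≡ 62 → on.
(53, 20): 20² ≡ 65, rhs ≡ 53 → off.
(6, 2): 2² ≡ 4, rhs ≡ 62 → off.

1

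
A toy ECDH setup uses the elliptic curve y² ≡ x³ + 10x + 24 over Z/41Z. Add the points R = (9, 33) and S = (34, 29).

(9, 33) + (34, 29). λ = (29 - 33)/(34 - 9) ≡ 37/25 mod 41. 25⁻¹ ≡ 23 (mod 41), so λ ≡ 31.
  x = λ² - 9 - 34 = 961 - 43 ≡ 16; y = λ·(9 - 16) - 33 ≡ 37. → (16, 37)

(16, 37)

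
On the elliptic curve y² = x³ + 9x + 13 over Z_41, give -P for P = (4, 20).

(4, 21)

-(4, 20) = (4, -20 mod 41) = (4, 21).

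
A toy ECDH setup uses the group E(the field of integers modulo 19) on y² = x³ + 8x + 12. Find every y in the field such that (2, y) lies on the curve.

6, 13

x³ + 8x + 12 = 36 ≡ 17 (mod 19).
Square roots of 17 mod 19: 6 and 13 (since 6² = 36 ≡ 17).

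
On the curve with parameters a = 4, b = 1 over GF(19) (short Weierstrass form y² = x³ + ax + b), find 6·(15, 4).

(2, 13)

Write P = (15, 4).
Double-and-add on 6 = (110)₂. Start with P = (15, 4) for the leading 1-bit.
double: tangent at (15, 4): λ = (3·15² + 4)/(2·4) ≡ 14/8. 8⁻¹ ≡ 12 (mod 19) since 8·12 = 96 ≡ 1, so λ ≡ 14·12 ≡ 16.
  x = λ² - 15 - 15 = 256 - 30 ≡ 17; y = λ·(15 - 17) - 4 ≡ 2. → (17, 2)
add P: (17, 2) + (15, 4). λ = (4 - 2)/(15 - 17) ≡ 2/17 mod 19. 17⁻¹ ≡ 9 (mod 19), so λ ≡ 18.
  x = λ² - 17 - 15 = 324 - 32 ≡ 7; y = λ·(17 - 7) - 2 ≡ 7. → (7, 7)
double: tangent at (7, 7): λ = (3·7² + 4)/(2·7) ≡ 18/14. 14⁻¹ ≡ 15 (mod 19), so λ ≡ 18·15 ≡ 4.
  x = λ² - 7 - 7 = 16 - 14 ≡ 2; y = λ·(7 - 2) - 7 ≡ 13. → (2, 13)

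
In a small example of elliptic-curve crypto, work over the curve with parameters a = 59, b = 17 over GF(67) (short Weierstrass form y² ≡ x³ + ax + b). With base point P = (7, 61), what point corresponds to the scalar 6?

Repeated addition: build up to 6P.
2P: tangent at (7, 61): λ = (3·7² + 59)/(2·61) ≡ 5/55. 55⁻¹ ≡ 39 (mod 67), so λ ≡ 5·39 ≡ 61.
  x = λ² - 7 - 7 = 3721 - 14 ≡ 22; y = λ·(7 - 22) - 61 ≡ 29. → (22, 29)
3P: (22, 29) + (7, 61). λ = (61 - 29)/(7 - 22) ≡ 32/52 mod 67. 52⁻¹ ≡ 58 (mod 67) since 52·58 = 3016 ≡ 1, so λ ≡ 47.
  x = λ² - 22 - 7 = 2209 - 29 ≡ 36; y = λ·(22 - 36) - 29 ≡ 50. → (36, 50)
4P: (36, 50) + (7, 61). λ = (61 - 50)/(7 - 36) ≡ 11/38 mod 67. 38⁻¹ ≡ 30 (mod 67), so λ ≡ 62.
  x = λ² - 36 - 7 = 3844 - 43 ≡ 49; y = λ·(36 - 49) - 50 ≡ 15. → (49, 15)
5P: (49, 15) + (7, 61). λ = (61 - 15)/(7 - 49) ≡ 46/25 mod 67. 25⁻¹ ≡ 59 (mod 67) since 25·59 = 1475 ≡ 1, so λ ≡ 34.
  x = λ² - 49 - 7 = 1156 - 56 ≡ 28; y = λ·(49 - 28) - 15 ≡ 29. → (28, 29)
6P: (28, 29) + (7, 61). λ = (61 - 29)/(7 - 28) ≡ 32/46 mod 67. 46⁻¹ ≡ 51 (mod 67) since 46·51 = 2346 ≡ 1, so λ ≡ 24.
  x = λ² - 28 - 7 = 576 - 35 ≡ 5; y = λ·(28 - 5) - 29 ≡ 54. → (5, 54)

(5, 54)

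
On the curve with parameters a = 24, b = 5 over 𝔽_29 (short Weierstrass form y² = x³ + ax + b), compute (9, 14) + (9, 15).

O

The two points share x = 9 and their y-coordinates satisfy 14 + 15 ≡ 0 (mod 29), so they are inverses. Their sum is 𝒪.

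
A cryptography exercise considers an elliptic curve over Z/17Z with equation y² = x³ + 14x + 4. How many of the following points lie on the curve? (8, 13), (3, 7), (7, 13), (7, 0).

(8, 13): 13² ≡ 16, rhs ≡ 16 → on.
(3, 7): 7² ≡ 15, rhs ≡ 5 → off.
(7, 13): 13² ≡ 16, rhs ≡ 3 → off.
(7, 0): 0² ≡ 0, rhs ≡ 3 → off.

1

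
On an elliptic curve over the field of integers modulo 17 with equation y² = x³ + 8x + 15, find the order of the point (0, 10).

2P: tangent at (0, 10): λ = (3·0² + 8)/(2·10) ≡ 8/3. 3⁻¹ ≡ 6 (mod 17) since 3·6 = 18 ≡ 1, so λ ≡ 8·6 ≡ 14.
  x = λ² - 0 - 0 = 196 - 0 ≡ 9; y = λ·(0 - 9) - 10 ≡ 0. → (9, 0)
3P: (9, 0) + (0, 10). λ = (10 - 0)/(0 - 9) ≡ 10/8 mod 17. 8⁻¹ ≡ 15 (mod 17), so λ ≡ 14.
  x = λ² - 9 - 0 = 196 - 9 ≡ 0; y = λ·(9 - 0) - 0 ≡ 7. → (0, 7)
4P: (0, 7) + (0, 10): same x and y₁ ≡ -y₂, so the sum is ∞.
4P = ∞, so the order is 4.

4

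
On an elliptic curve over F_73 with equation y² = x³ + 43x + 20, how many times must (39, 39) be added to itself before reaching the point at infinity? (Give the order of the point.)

2P: tangent at (39, 39): λ = (3·39² + 43)/(2·39) ≡ 7/5. 5⁻¹ ≡ 44 (mod 73), so λ ≡ 7·44 ≡ 16.
  x = λ² - 39 - 39 = 256 - 78 ≡ 32; y = λ·(39 - 32) - 39 ≡ 0. → (32, 0)
3P: (32, 0) + (39, 39). λ = (39 - 0)/(39 - 32) ≡ 39/7 mod 73. 7⁻¹ ≡ 21 (mod 73) since 7·21 = 147 ≡ 1, so λ ≡ 16.
  x = λ² - 32 - 39 = 256 - 71 ≡ 39; y = λ·(32 - 39) - 0 ≡ 34. → (39, 34)
4P: (39, 34) + (39, 39): same x and y₁ ≡ -y₂, so the sum is the point at infinity.
4P = the point at infinity, so the order is 4.

4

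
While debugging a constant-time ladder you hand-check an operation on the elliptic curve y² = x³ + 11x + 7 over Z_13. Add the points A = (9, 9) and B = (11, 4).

(9, 4)

(9, 9) + (11, 4). λ = (4 - 9)/(11 - 9) ≡ 8/2 mod 13. 2⁻¹ ≡ 7 (mod 13), so λ ≡ 4.
  x = λ² - 9 - 11 = 16 - 20 ≡ 9; y = λ·(9 - 9) - 9 ≡ 4. → (9, 4)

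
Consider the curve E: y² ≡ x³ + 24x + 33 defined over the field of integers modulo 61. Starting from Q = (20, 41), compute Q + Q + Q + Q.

Repeated addition: build up to 4Q.
2Q: tangent at (20, 41): λ = (3·20² + 24)/(2·41) ≡ 4/21. 21⁻¹ ≡ 32 (mod 61) since 21·32 = 672 ≡ 1, so λ ≡ 4·32 ≡ 6.
  x = λ² - 20 - 20 = 36 - 40 ≡ 57; y = λ·(20 - 57) - 41 ≡ 42. → (57, 42)
3Q: (57, 42) + (20, 41). λ = (41 - 42)/(20 - 57) ≡ 60/24 mod 61. 24⁻¹ ≡ 28 (mod 61), so λ ≡ 33.
  x = λ² - 57 - 20 = 1089 - 77 ≡ 36; y = λ·(57 - 36) - 42 ≡ 41. → (36, 41)
4Q: (36, 41) + (20, 41). λ = (41 - 41)/(20 - 36) ≡ 0/45 mod 61. 45⁻¹ ≡ 19 (mod 61) since 45·19 = 855 ≡ 1, so λ ≡ 0.
  x = λ² - 36 - 20 = 0 - 56 ≡ 5; y = λ·(36 - 5) - 41 ≡ 20. → (5, 20)

(5, 20)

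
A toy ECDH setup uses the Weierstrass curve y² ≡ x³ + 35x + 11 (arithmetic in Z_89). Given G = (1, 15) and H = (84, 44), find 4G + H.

(72, 56)

First 4G:
Double-and-add on 4 = (100)₂. Start with G = (1, 15) for the leading 1-bit.
double: tangent at (1, 15): λ = (3·1² + 35)/(2·15) ≡ 38/30. 30⁻¹ ≡ 3 (mod 89), so λ ≡ 38·3 ≡ 25.
  x = λ² - 1 - 1 = 625 - 2 ≡ 0; y = λ·(1 - 0) - 15 ≡ 10. → (0, 10)
double: tangent at (0, 10): λ = (3·0² + 35)/(2·10) ≡ 35/20. 20⁻¹ ≡ 49 (mod 89), so λ ≡ 35·49 ≡ 24.
  x = λ² - 0 - 0 = 576 - 0 ≡ 42; y = λ·(0 - 42) - 10 ≡ 50. → (42, 50)
4G = (42, 50).
Finally 4G + H:
(42, 50) + (84, 44). λ = (44 - 50)/(84 - 42) ≡ 83/42 mod 89. 42⁻¹ ≡ 53 (mod 89), so λ ≡ 38.
  x = λ² - 42 - 84 = 1444 - 126 ≡ 72; y = λ·(42 - 72) - 50 ≡ 56. → (72, 56)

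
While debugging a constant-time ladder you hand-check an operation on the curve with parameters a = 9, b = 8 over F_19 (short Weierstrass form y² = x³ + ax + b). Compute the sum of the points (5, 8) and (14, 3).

(5, 11)

(5, 8) + (14, 3). λ = (3 - 8)/(14 - 5) ≡ 14/9 mod 19. 9⁻¹ ≡ 17 (mod 19) since 9·17 = 153 ≡ 1, so λ ≡ 10.
  x = λ² - 5 - 14 = 100 - 19 ≡ 5; y = λ·(5 - 5) - 8 ≡ 11. → (5, 11)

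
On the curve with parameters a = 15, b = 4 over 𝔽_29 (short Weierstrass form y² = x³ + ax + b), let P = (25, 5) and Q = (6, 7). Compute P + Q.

(25, 5) + (6, 7). λ = (7 - 5)/(6 - 25) ≡ 2/10 mod 29. 10⁻¹ ≡ 3 (mod 29), so λ ≡ 6.
  x = λ² - 25 - 6 = 36 - 31 ≡ 5; y = λ·(25 - 5) - 5 ≡ 28. → (5, 28)

(5, 28)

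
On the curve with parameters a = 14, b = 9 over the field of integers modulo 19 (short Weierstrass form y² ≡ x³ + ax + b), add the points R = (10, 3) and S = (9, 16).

(17, 12)

(10, 3) + (9, 16). λ = (16 - 3)/(9 - 10) ≡ 13/18 mod 19. 18⁻¹ ≡ 18 (mod 19), so λ ≡ 6.
  x = λ² - 10 - 9 = 36 - 19 ≡ 17; y = λ·(10 - 17) - 3 ≡ 12. → (17, 12)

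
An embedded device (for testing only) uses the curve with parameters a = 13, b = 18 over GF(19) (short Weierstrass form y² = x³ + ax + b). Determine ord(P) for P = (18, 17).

3

2P: tangent at (18, 17): λ = (3·18² + 13)/(2·17) ≡ 16/15. 15⁻¹ ≡ 14 (mod 19) since 15·14 = 210 ≡ 1, so λ ≡ 16·14 ≡ 15.
  x = λ² - 18 - 18 = 225 - 36 ≡ 18; y = λ·(18 - 18) - 17 ≡ 2. → (18, 2)
3P: (18, 2) + (18, 17): same x and y₁ ≡ -y₂, so the sum is 𝒪.
3P = 𝒪, so the order is 3.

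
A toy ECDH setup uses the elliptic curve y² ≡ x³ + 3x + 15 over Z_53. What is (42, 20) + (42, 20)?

tangent at (42, 20): λ = (3·42² + 3)/(2·20) ≡ 48/40. 40⁻¹ ≡ 4 (mod 53), so λ ≡ 48·4 ≡ 33.
  x = λ² - 42 - 42 = 1089 - 84 ≡ 51; y = λ·(42 - 51) - 20 ≡ 1. → (51, 1)

(51, 1)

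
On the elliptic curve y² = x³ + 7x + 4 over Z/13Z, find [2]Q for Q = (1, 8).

(12, 3)

tangent at (1, 8): λ = (3·1² + 7)/(2·8) ≡ 10/3. 3⁻¹ ≡ 9 (mod 13), so λ ≡ 10·9 ≡ 12.
  x = λ² - 1 - 1 = 144 - 2 ≡ 12; y = λ·(1 - 12) - 8 ≡ 3. → (12, 3)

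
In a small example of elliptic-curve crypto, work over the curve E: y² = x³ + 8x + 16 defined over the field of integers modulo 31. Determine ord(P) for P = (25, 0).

2P: (25, 0) + (25, 0): same x and y₁ ≡ -y₂, so the sum is 𝒪.
2P = 𝒪, so the order is 2.

2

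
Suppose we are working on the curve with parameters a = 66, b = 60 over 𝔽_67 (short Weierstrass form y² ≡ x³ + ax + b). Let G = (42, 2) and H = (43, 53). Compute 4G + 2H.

First 4G:
Double-and-add on 4 = (100)₂. Start with G = (42, 2) for the leading 1-bit.
double: tangent at (42, 2): λ = (3·42² + 66)/(2·2) ≡ 65/4. 4⁻¹ ≡ 17 (mod 67), so λ ≡ 65·17 ≡ 33.
  x = λ² - 42 - 42 = 1089 - 84 ≡ 0; y = λ·(42 - 0) - 2 ≡ 44. → (0, 44)
double: tangent at (0, 44): λ = (3·0² + 66)/(2·44) ≡ 66/21. 21⁻¹ ≡ 16 (mod 67) since 21·16 = 336 ≡ 1, so λ ≡ 66·16 ≡ 51.
  x = λ² - 0 - 0 = 2601 - 0 ≡ 55; y = λ·(0 - 55) - 44 ≡ 32. → (55, 32)
4G = (55, 32).
Next 2H:
Repeated addition: build up to 2H.
2H: tangent at (43, 53): λ = (3·43² + 66)/(2·53) ≡ 52/39. 39⁻¹ ≡ 55 (mod 67), so λ ≡ 52·55 ≡ 46.
  x = λ² - 43 - 43 = 2116 - 86 ≡ 20; y = λ·(43 - 20) - 53 ≡ 0. → (20, 0)
2H = (20, 0).
Finally 4G + 2H:
(55, 32) + (20, 0). λ = (0 - 32)/(20 - 55) ≡ 35/32 mod 67. 32⁻¹ ≡ 44 (mod 67), so λ ≡ 66.
  x = λ² - 55 - 20 = 4356 - 75 ≡ 60; y = λ·(55 - 60) - 32 ≡ 40. → (60, 40)

(60, 40)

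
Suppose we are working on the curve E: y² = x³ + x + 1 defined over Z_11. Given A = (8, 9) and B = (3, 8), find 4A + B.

First 4A:
Double-and-add on 4 = (100)₂. Start with A = (8, 9) for the leading 1-bit.
double: tangent at (8, 9): λ = (3·8² + 1)/(2·9) ≡ 6/7. 7⁻¹ ≡ 8 (mod 11), so λ ≡ 6·8 ≡ 4.
  x = λ² - 8 - 8 = 16 - 16 ≡ 0; y = λ·(8 - 0) - 9 ≡ 1. → (0, 1)
double: tangent at (0, 1): λ = (3·0² + 1)/(2·1) ≡ 1/2. 2⁻¹ ≡ 6 (mod 11) since 2·6 = 12 ≡ 1, so λ ≡ 1·6 ≡ 6.
  x = λ² - 0 - 0 = 36 - 0 ≡ 3; y = λ·(0 - 3) - 1 ≡ 3. → (3, 3)
4A = (3, 3).
Finally 4A + B:
(3, 3) + (3, 8): same x and y₁ ≡ -y₂, so the sum is 𝒪.

O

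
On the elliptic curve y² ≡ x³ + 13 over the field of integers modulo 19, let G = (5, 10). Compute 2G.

tangent at (5, 10): λ = (3·5² + 0)/(2·10) ≡ 18/1. 1⁻¹ ≡ 1 (mod 19), so λ ≡ 18·1 ≡ 18.
  x = λ² - 5 - 5 = 324 - 10 ≡ 10; y = λ·(5 - 10) - 10 ≡ 14. → (10, 14)

(10, 14)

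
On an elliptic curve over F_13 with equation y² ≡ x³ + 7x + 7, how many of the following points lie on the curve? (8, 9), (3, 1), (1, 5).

(8, 9): 9² ≡ 3, rhs ≡ 3 → on.
(3, 1): 1² ≡ 1, rhs ≡ 3 → off.
(1, 5): 5² ≡ 12, rhs ≡ 2 → off.

1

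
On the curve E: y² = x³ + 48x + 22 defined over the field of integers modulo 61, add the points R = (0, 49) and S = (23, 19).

(0, 49) + (23, 19). λ = (19 - 49)/(23 - 0) ≡ 31/23 mod 61. 23⁻¹ ≡ 8 (mod 61), so λ ≡ 4.
  x = λ² - 0 - 23 = 16 - 23 ≡ 54; y = λ·(0 - 54) - 49 ≡ 40. → (54, 40)

(54, 40)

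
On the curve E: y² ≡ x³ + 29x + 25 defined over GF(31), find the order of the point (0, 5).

2P: tangent at (0, 5): λ = (3·0² + 29)/(2·5) ≡ 29/10. 10⁻¹ ≡ 28 (mod 31), so λ ≡ 29·28 ≡ 6.
  x = λ² - 0 - 0 = 36 - 0 ≡ 5; y = λ·(0 - 5) - 5 ≡ 27. → (5, 27)
3P: (5, 27) + (0, 5). λ = (5 - 27)/(0 - 5) ≡ 9/26 mod 31. 26⁻¹ ≡ 6 (mod 31), so λ ≡ 23.
  x = λ² - 5 - 0 = 529 - 5 ≡ 28; y = λ·(5 - 28) - 27 ≡ 2. → (28, 2)
4P: (28, 2) + (0, 5). λ = (5 - 2)/(0 - 28) ≡ 3/3 mod 31. 3⁻¹ ≡ 21 (mod 31), so λ ≡ 1.
  x = λ² - 28 - 0 = 1 - 28 ≡ 4; y = λ·(28 - 4) - 2 ≡ 22. → (4, 22)
5P: (4, 22) + (0, 5). λ = (5 - 22)/(0 - 4) ≡ 14/27 mod 31. 27⁻¹ ≡ 23 (mod 31) since 27·23 = 621 ≡ 1, so λ ≡ 12.
  x = λ² - 4 - 0 = 144 - 4 ≡ 16; y = λ·(4 - 16) - 22 ≡ 20. → (16, 20)
6P: (16, 20) + (0, 5). λ = (5 - 20)/(0 - 16) ≡ 16/15 mod 31. 15⁻¹ ≡ 29 (mod 31) since 15·29 = 435 ≡ 1, so λ ≡ 30.
  x = λ² - 16 - 0 = 900 - 16 ≡ 16; y = λ·(16 - 16) - 20 ≡ 11. → (16, 11)
7P: (16, 11) + (0, 5). λ = (5 - 11)/(0 - 16) ≡ 25/15 mod 31. 15⁻¹ ≡ 29 (mod 31) since 15·29 = 435 ≡ 1, so λ ≡ 12.
  x = λ² - 16 - 0 = 144 - 16 ≡ 4; y = λ·(16 - 4) - 11 ≡ 9. → (4, 9)
8P: (4, 9) + (0, 5). λ = (5 - 9)/(0 - 4) ≡ 27/27 mod 31. 27⁻¹ ≡ 23 (mod 31) since 27·23 = 621 ≡ 1, so λ ≡ 1.
  x = λ² - 4 - 0 = 1 - 4 ≡ 28; y = λ·(4 - 28) - 9 ≡ 29. → (28, 29)
9P: (28, 29) + (0, 5). λ = (5 - 29)/(0 - 28) ≡ 7/3 mod 31. 3⁻¹ ≡ 21 (mod 31), so λ ≡ 23.
  x = λ² - 28 - 0 = 529 - 28 ≡ 5; y = λ·(28 - 5) - 29 ≡ 4. → (5, 4)
10P: (5, 4) + (0, 5). λ = (5 - 4)/(0 - 5) ≡ 1/26 mod 31. 26⁻¹ ≡ 6 (mod 31) since 26·6 = 156 ≡ 1, so λ ≡ 6.
  x = λ² - 5 - 0 = 36 - 5 ≡ 0; y = λ·(5 - 0) - 4 ≡ 26. → (0, 26)
11P: (0, 26) + (0, 5): same x and y₁ ≡ -y₂, so the sum is O.
11P = O, so the order is 11.

11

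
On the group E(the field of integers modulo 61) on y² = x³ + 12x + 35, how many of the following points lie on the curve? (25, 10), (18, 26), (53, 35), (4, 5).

(25, 10): 10² ≡ 39, rhs ≡ 39 → on.
(18, 26): 26² ≡ 5, rhs ≡ 44 → off.
(53, 35): 35² ≡ 5, rhs ≡ 37 → off.
(4, 5): 5² ≡ 25, rhs ≡ 25 → on.

2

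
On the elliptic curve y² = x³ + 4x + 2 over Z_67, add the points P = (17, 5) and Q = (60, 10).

(17, 5) + (60, 10). λ = (10 - 5)/(60 - 17) ≡ 5/43 mod 67. 43⁻¹ ≡ 53 (mod 67), so λ ≡ 64.
  x = λ² - 17 - 60 = 4096 - 77 ≡ 66; y = λ·(17 - 66) - 5 ≡ 8. → (66, 8)

(66, 8)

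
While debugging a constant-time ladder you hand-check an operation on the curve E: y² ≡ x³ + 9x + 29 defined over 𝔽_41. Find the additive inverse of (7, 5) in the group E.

-(7, 5) = (7, -5 mod 41) = (7, 36).

(7, 36)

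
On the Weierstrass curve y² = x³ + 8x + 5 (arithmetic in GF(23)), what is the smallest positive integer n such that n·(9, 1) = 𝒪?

8

2P: tangent at (9, 1): λ = (3·9² + 8)/(2·1) ≡ 21/2. 2⁻¹ ≡ 12 (mod 23), so λ ≡ 21·12 ≡ 22.
  x = λ² - 9 - 9 = 484 - 18 ≡ 6; y = λ·(9 - 6) - 1 ≡ 19. → (6, 19)
3P: (6, 19) + (9, 1). λ = (1 - 19)/(9 - 6) ≡ 5/3 mod 23. 3⁻¹ ≡ 8 (mod 23), so λ ≡ 17.
  x = λ² - 6 - 9 = 289 - 15 ≡ 21; y = λ·(6 - 21) - 19 ≡ 2. → (21, 2)
4P: (21, 2) + (9, 1). λ = (1 - 2)/(9 - 21) ≡ 22/11 mod 23. 11⁻¹ ≡ 21 (mod 23) since 11·21 = 231 ≡ 1, so λ ≡ 2.
  x = λ² - 21 - 9 = 4 - 30 ≡ 20; y = λ·(21 - 20) - 2 ≡ 0. → (20, 0)
5P: (20, 0) + (9, 1). λ = (1 - 0)/(9 - 20) ≡ 1/12 mod 23. 12⁻¹ ≡ 2 (mod 23), so λ ≡ 2.
  x = λ² - 20 - 9 = 4 - 29 ≡ 21; y = λ·(20 - 21) - 0 ≡ 21. → (21, 21)
6P: (21, 21) + (9, 1). λ = (1 - 21)/(9 - 21) ≡ 3/11 mod 23. 11⁻¹ ≡ 21 (mod 23) since 11·21 = 231 ≡ 1, so λ ≡ 17.
  x = λ² - 21 - 9 = 289 - 30 ≡ 6; y = λ·(21 - 6) - 21 ≡ 4. → (6, 4)
7P: (6, 4) + (9, 1). λ = (1 - 4)/(9 - 6) ≡ 20/3 mod 23. 3⁻¹ ≡ 8 (mod 23), so λ ≡ 22.
  x = λ² - 6 - 9 = 484 - 15 ≡ 9; y = λ·(6 - 9) - 4 ≡ 22. → (9, 22)
8P: (9, 22) + (9, 1): same x and y₁ ≡ -y₂, so the sum is 𝒪.
8P = 𝒪, so the order is 8.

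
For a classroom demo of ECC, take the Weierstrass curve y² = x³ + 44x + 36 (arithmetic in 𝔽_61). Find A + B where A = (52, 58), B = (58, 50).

(52, 58) + (58, 50). λ = (50 - 58)/(58 - 52) ≡ 53/6 mod 61. 6⁻¹ ≡ 51 (mod 61), so λ ≡ 19.
  x = λ² - 52 - 58 = 361 - 110 ≡ 7; y = λ·(52 - 7) - 58 ≡ 4. → (7, 4)

(7, 4)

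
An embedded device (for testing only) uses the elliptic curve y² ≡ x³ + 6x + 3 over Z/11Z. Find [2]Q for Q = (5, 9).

tangent at (5, 9): λ = (3·5² + 6)/(2·9) ≡ 4/7. 7⁻¹ ≡ 8 (mod 11), so λ ≡ 4·8 ≡ 10.
  x = λ² - 5 - 5 = 100 - 10 ≡ 2; y = λ·(5 - 2) - 9 ≡ 10. → (2, 10)

(2, 10)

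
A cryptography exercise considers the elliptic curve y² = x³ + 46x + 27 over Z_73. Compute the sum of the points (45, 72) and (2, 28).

(45, 72) + (2, 28). λ = (28 - 72)/(2 - 45) ≡ 29/30 mod 73. 30⁻¹ ≡ 56 (mod 73), so λ ≡ 18.
  x = λ² - 45 - 2 = 324 - 47 ≡ 58; y = λ·(45 - 58) - 72 ≡ 59. → (58, 59)

(58, 59)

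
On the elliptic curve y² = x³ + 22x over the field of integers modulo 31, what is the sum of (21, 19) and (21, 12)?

The two points share x = 21 and their y-coordinates satisfy 19 + 12 ≡ 0 (mod 31), so they are inverses. Their sum is ∞.

O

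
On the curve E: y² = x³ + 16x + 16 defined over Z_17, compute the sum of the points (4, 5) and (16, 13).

(5, 0)

(4, 5) + (16, 13). λ = (13 - 5)/(16 - 4) ≡ 8/12 mod 17. 12⁻¹ ≡ 10 (mod 17), so λ ≡ 12.
  x = λ² - 4 - 16 = 144 - 20 ≡ 5; y = λ·(4 - 5) - 5 ≡ 0. → (5, 0)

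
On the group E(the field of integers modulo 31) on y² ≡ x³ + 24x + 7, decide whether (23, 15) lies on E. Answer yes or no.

y² = 15² ≡ 8; x³ + 24x + 7 = 12726 ≡ 16 (mod 31). 8 ≠ 16.

no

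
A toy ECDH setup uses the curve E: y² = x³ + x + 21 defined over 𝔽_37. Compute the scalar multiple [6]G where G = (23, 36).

Double-and-add on 6 = (110)₂. Start with G = (23, 36) for the leading 1-bit.
double: tangent at (23, 36): λ = (3·23² + 1)/(2·36) ≡ 34/35. 35⁻¹ ≡ 18 (mod 37) since 35·18 = 630 ≡ 1, so λ ≡ 34·18 ≡ 20.
  x = λ² - 23 - 23 = 400 - 46 ≡ 21; y = λ·(23 - 21) - 36 ≡ 4. → (21, 4)
add G: (21, 4) + (23, 36). λ = (36 - 4)/(23 - 21) ≡ 32/2 mod 37. 2⁻¹ ≡ 19 (mod 37) since 2·19 = 38 ≡ 1, so λ ≡ 16.
  x = λ² - 21 - 23 = 256 - 44 ≡ 27; y = λ·(21 - 27) - 4 ≡ 11. → (27, 11)
double: tangent at (27, 11): λ = (3·27² + 1)/(2·11) ≡ 5/22. 22⁻¹ ≡ 32 (mod 37) since 22·32 = 704 ≡ 1, so λ ≡ 5·32 ≡ 12.
  x = λ² - 27 - 27 = 144 - 54 ≡ 16; y = λ·(27 - 16) - 11 ≡ 10. → (16, 10)

(16, 10)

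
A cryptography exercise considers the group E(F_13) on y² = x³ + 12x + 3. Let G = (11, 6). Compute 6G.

Double-and-add on 6 = (110)₂. Start with G = (11, 6) for the leading 1-bit.
double: tangent at (11, 6): λ = (3·11² + 12)/(2·6) ≡ 11/12. 12⁻¹ ≡ 12 (mod 13), so λ ≡ 11·12 ≡ 2.
  x = λ² - 11 - 11 = 4 - 22 ≡ 8; y = λ·(11 - 8) - 6 ≡ 0. → (8, 0)
add G: (8, 0) + (11, 6). λ = (6 - 0)/(11 - 8) ≡ 6/3 mod 13. 3⁻¹ ≡ 9 (mod 13) since 3·9 = 27 ≡ 1, so λ ≡ 2.
  x = λ² - 8 - 11 = 4 - 19 ≡ 11; y = λ·(8 - 11) - 0 ≡ 7. → (11, 7)
double: tangent at (11, 7): λ = (3·11² + 12)/(2·7) ≡ 11/1. 1⁻¹ ≡ 1 (mod 13) since 1·1 = 1 ≡ 1, so λ ≡ 11·1 ≡ 11.
  x = λ² - 11 - 11 = 121 - 22 ≡ 8; y = λ·(11 - 8) - 7 ≡ 0. → (8, 0)

(8, 0)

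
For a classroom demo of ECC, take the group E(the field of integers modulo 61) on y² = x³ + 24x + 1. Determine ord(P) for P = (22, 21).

7

2P: tangent at (22, 21): λ = (3·22² + 24)/(2·21) ≡ 12/42. 42⁻¹ ≡ 16 (mod 61), so λ ≡ 12·16 ≡ 9.
  x = λ² - 22 - 22 = 81 - 44 ≡ 37; y = λ·(22 - 37) - 21 ≡ 27. → (37, 27)
3P: (37, 27) + (22, 21). λ = (21 - 27)/(22 - 37) ≡ 55/46 mod 61. 46⁻¹ ≡ 4 (mod 61) since 46·4 = 184 ≡ 1, so λ ≡ 37.
  x = λ² - 37 - 22 = 1369 - 59 ≡ 29; y = λ·(37 - 29) - 27 ≡ 25. → (29, 25)
4P: (29, 25) + (22, 21). λ = (21 - 25)/(22 - 29) ≡ 57/54 mod 61. 54⁻¹ ≡ 26 (mod 61), so λ ≡ 18.
  x = λ² - 29 - 22 = 324 - 51 ≡ 29; y = λ·(29 - 29) - 25 ≡ 36. → (29, 36)
5P: (29, 36) + (22, 21). λ = (21 - 36)/(22 - 29) ≡ 46/54 mod 61. 54⁻¹ ≡ 26 (mod 61) since 54·26 = 1404 ≡ 1, so λ ≡ 37.
  x = λ² - 29 - 22 = 1369 - 51 ≡ 37; y = λ·(29 - 37) - 36 ≡ 34. → (37, 34)
6P: (37, 34) + (22, 21). λ = (21 - 34)/(22 - 37) ≡ 48/46 mod 61. 46⁻¹ ≡ 4 (mod 61), so λ ≡ 9.
  x = λ² - 37 - 22 = 81 - 59 ≡ 22; y = λ·(37 - 22) - 34 ≡ 40. → (22, 40)
7P: (22, 40) + (22, 21): same x and y₁ ≡ -y₂, so the sum is O.
7P = O, so the order is 7.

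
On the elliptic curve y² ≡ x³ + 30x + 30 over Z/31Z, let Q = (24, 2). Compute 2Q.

tangent at (24, 2): λ = (3·24² + 30)/(2·2) ≡ 22/4. 4⁻¹ ≡ 8 (mod 31), so λ ≡ 22·8 ≡ 21.
  x = λ² - 24 - 24 = 441 - 48 ≡ 21; y = λ·(24 - 21) - 2 ≡ 30. → (21, 30)

(21, 30)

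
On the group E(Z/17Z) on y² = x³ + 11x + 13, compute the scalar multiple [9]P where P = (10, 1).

(4, 6)

Double-and-add on 9 = (1001)₂. Start with P = (10, 1) for the leading 1-bit.
double: tangent at (10, 1): λ = (3·10² + 11)/(2·1) ≡ 5/2. 2⁻¹ ≡ 9 (mod 17) since 2·9 = 18 ≡ 1, so λ ≡ 5·9 ≡ 11.
  x = λ² - 10 - 10 = 121 - 20 ≡ 16; y = λ·(10 - 16) - 1 ≡ 1. → (16, 1)
double: tangent at (16, 1): λ = (3·16² + 11)/(2·1) ≡ 14/2. 2⁻¹ ≡ 9 (mod 17), so λ ≡ 14·9 ≡ 7.
  x = λ² - 16 - 16 = 49 - 32 ≡ 0; y = λ·(16 - 0) - 1 ≡ 9. → (0, 9)
double: tangent at (0, 9): λ = (3·0² + 11)/(2·9) ≡ 11/1. 1⁻¹ ≡ 1 (mod 17) since 1·1 = 1 ≡ 1, so λ ≡ 11·1 ≡ 11.
  x = λ² - 0 - 0 = 121 - 0 ≡ 2; y = λ·(0 - 2) - 9 ≡ 3. → (2, 3)
add P: (2, 3) + (10, 1). λ = (1 - 3)/(10 - 2) ≡ 15/8 mod 17. 8⁻¹ ≡ 15 (mod 17), so λ ≡ 4.
  x = λ² - 2 - 10 = 16 - 12 ≡ 4; y = λ·(2 - 4) - 3 ≡ 6. → (4, 6)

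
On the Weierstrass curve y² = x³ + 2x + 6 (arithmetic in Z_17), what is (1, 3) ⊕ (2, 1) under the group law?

(1, 3) + (2, 1). λ = (1 - 3)/(2 - 1) ≡ 15/1 mod 17. 1⁻¹ ≡ 1 (mod 17) since 1·1 = 1 ≡ 1, so λ ≡ 15.
  x = λ² - 1 - 2 = 225 - 3 ≡ 1; y = λ·(1 - 1) - 3 ≡ 14. → (1, 14)

(1, 14)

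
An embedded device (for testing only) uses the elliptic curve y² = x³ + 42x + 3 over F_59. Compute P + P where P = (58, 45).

tangent at (58, 45): λ = (3·58² + 42)/(2·45) ≡ 45/31. 31⁻¹ ≡ 40 (mod 59) since 31·40 = 1240 ≡ 1, so λ ≡ 45·40 ≡ 30.
  x = λ² - 58 - 58 = 900 - 116 ≡ 17; y = λ·(58 - 17) - 45 ≡ 5. → (17, 5)

(17, 5)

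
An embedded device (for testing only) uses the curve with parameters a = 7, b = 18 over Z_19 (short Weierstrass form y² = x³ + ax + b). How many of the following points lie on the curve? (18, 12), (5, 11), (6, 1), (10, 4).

(18, 12): 12² ≡ 11, rhs ≡ 10 → off.
(5, 11): 11² ≡ 7, rhs ≡ 7 → on.
(6, 1): 1² ≡ 1, rhs ≡ 10 → off.
(10, 4): 4² ≡ 16, rhs ≡ 5 → off.

1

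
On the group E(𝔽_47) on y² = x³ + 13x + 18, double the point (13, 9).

(38, 26)

tangent at (13, 9): λ = (3·13² + 13)/(2·9) ≡ 3/18. 18⁻¹ ≡ 34 (mod 47) since 18·34 = 612 ≡ 1, so λ ≡ 3·34 ≡ 8.
  x = λ² - 13 - 13 = 64 - 26 ≡ 38; y = λ·(13 - 38) - 9 ≡ 26. → (38, 26)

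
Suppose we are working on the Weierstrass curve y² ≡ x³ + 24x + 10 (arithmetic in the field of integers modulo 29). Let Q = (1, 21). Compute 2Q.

(3, 15)

tangent at (1, 21): λ = (3·1² + 24)/(2·21) ≡ 27/13. 13⁻¹ ≡ 9 (mod 29) since 13·9 = 117 ≡ 1, so λ ≡ 27·9 ≡ 11.
  x = λ² - 1 - 1 = 121 - 2 ≡ 3; y = λ·(1 - 3) - 21 ≡ 15. → (3, 15)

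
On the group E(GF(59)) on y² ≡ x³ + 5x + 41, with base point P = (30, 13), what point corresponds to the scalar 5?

Repeated addition: build up to 5P.
2P: tangent at (30, 13): λ = (3·30² + 5)/(2·13) ≡ 50/26. 26⁻¹ ≡ 25 (mod 59), so λ ≡ 50·25 ≡ 11.
  x = λ² - 30 - 30 = 121 - 60 ≡ 2; y = λ·(30 - 2) - 13 ≡ 0. → (2, 0)
3P: (2, 0) + (30, 13). λ = (13 - 0)/(30 - 2) ≡ 13/28 mod 59. 28⁻¹ ≡ 19 (mod 59), so λ ≡ 11.
  x = λ² - 2 - 30 = 121 - 32 ≡ 30; y = λ·(2 - 30) - 0 ≡ 46. → (30, 46)
4P: (30, 46) + (30, 13): same x and y₁ ≡ -y₂, so the sum is O.
5P: O + (30, 13) = (30, 13) (identity).

(30, 13)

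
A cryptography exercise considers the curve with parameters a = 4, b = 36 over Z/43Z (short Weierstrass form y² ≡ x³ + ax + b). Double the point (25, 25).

(14, 16)

tangent at (25, 25): λ = (3·25² + 4)/(2·25) ≡ 30/7. 7⁻¹ ≡ 37 (mod 43) since 7·37 = 259 ≡ 1, so λ ≡ 30·37 ≡ 35.
  x = λ² - 25 - 25 = 1225 - 50 ≡ 14; y = λ·(25 - 14) - 25 ≡ 16. → (14, 16)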